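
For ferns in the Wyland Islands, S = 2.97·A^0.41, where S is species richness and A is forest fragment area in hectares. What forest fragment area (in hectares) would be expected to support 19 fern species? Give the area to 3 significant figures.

92.4 hectares

19 = 2.97 × A^0.41  ⇒  A^0.41 = 19/2.97 = 6.397
ln A = ln(6.397) / 0.41 = 1.8559 / 0.41 = 4.5265
A = e^4.5265 ≈ 92.44 hectares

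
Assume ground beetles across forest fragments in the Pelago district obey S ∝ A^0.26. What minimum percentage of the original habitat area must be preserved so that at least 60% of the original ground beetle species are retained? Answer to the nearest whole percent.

14%

Need (A_new/A_old)^0.26 = 0.6, so A_new/A_old = 0.6^(1/0.26) = 0.6^3.846
ln(A_new/A_old) = ln 0.6 / 0.26 = -0.5108 / 0.26 = -1.9647
A_new/A_old = e^-1.9647 ≈ 0.1402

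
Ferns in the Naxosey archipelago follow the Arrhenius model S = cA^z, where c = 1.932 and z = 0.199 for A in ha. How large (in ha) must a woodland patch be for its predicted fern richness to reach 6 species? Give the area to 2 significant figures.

6 = 1.932 × A^0.199  ⇒  A^0.199 = 6/1.932 = 3.106
ln A = ln(3.106) / 0.199 = 1.1332 / 0.199 = 5.6945
A = e^5.6945 ≈ 297.2 ha

300 ha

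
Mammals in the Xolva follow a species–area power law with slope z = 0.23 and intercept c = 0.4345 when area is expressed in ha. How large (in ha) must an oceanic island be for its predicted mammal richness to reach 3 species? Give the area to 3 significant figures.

3 = 0.4345 × A^0.23  ⇒  A^0.23 = 3/0.4345 = 6.904
ln A = ln(6.904) / 0.23 = 1.9322 / 0.23 = 8.4007
A = e^8.4007 ≈ 4450 ha

4450 ha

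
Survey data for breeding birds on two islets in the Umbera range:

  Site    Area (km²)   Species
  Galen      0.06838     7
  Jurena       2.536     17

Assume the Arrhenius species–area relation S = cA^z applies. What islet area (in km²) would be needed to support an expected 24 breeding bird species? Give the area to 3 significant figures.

10.3 km²

z = ln(17/7) / ln(2.536/0.06838) = 0.8873 / 3.6133 = 0.2456
c = 7 / 0.06838^0.2456 = 7 / 0.5175 = 13.53
A = (24/13.53)^(1/0.2456) ⇒ ln A = ln(1.774)/0.2456 = 2.3348
A = e^2.3348 ≈ 10.33 km²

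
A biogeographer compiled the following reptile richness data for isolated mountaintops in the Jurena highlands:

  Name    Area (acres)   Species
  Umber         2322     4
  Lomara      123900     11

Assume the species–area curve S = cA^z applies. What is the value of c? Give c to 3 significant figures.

z = ln(S₂/S₁) / ln(A₂/A₁) = ln(11/4) / ln(123900/2322) = 1.0116 / 3.9770 = 0.2544
c = S₁ / A₁^z = 4 / 2322^0.2544 = 4 / 7.18 = 0.5571

0.557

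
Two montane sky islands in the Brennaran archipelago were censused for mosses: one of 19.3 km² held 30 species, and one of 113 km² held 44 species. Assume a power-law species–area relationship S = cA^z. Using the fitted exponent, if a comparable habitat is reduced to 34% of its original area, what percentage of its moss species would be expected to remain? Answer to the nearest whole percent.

79%

z = ln(44/30) / ln(113/19.3) = 0.3830 / 1.7673 = 0.2167
S_new/S_old = (A_new/A_old)^z = 0.34^0.2167 = exp(0.2167 × -1.0788) = 0.7915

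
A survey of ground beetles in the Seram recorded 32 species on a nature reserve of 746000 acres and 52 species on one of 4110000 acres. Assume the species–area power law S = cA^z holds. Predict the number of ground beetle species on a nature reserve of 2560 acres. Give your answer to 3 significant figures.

z = ln(52/32) / ln(4110000/746000) = 0.4855 / 1.7065 = 0.2845
c = 32 / 746000^0.2845 = 32 / 46.87 = 0.6828
S₃ = 0.6828 × 2560^0.2845 = 0.6828 × 9.326 ≈ 6.367

6.37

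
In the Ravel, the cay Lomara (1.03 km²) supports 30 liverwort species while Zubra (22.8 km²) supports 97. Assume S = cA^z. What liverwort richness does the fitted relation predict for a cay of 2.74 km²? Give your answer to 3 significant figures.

z = ln(97/30) / ln(22.8/1.03) = 1.1735 / 3.0972 = 0.3789
c = 30 / 1.03^0.3789 = 30 / 1.011 = 29.67
S₃ = 29.67 × 2.74^0.3789 = 29.67 × 1.465 ≈ 43.46

43.5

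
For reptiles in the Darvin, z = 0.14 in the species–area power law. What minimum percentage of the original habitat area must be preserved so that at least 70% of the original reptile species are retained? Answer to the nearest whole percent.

8%

Need (A_new/A_old)^0.14 = 0.7, so A_new/A_old = 0.7^(1/0.14) = 0.7^7.143
ln(A_new/A_old) = ln 0.7 / 0.14 = -0.3567 / 0.14 = -2.5477
A_new/A_old = e^-2.5477 ≈ 0.07826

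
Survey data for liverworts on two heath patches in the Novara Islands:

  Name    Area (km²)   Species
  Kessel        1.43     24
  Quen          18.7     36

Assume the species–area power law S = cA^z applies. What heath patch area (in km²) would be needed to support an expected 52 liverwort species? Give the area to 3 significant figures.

192 km²

z = ln(36/24) / ln(18.7/1.43) = 0.4055 / 2.5708 = 0.1577
c = 24 / 1.43^0.1577 = 24 / 1.058 = 22.68
A = (52/22.68)^(1/0.1577) ⇒ ln A = ln(2.292)/0.1577 = 5.2601
A = e^5.2601 ≈ 192.5 km²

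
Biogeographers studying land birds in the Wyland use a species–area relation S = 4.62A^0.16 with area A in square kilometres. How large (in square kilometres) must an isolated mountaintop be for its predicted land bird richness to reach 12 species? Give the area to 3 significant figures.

12 = 4.62 × A^0.16  ⇒  A^0.16 = 12/4.62 = 2.597
ln A = ln(2.597) / 0.16 = 0.9545 / 0.16 = 5.9657
A = e^5.9657 ≈ 389.8 square kilometres

390 square kilometres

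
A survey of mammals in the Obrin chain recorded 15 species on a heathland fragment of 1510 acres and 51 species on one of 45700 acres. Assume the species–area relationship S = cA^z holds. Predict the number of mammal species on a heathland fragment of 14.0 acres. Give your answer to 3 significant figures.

z = ln(51/15) / ln(45700/1510) = 1.2238 / 3.4100 = 0.3589
c = 15 / 1510^0.3589 = 15 / 13.83 = 1.084
S₃ = 1.084 × 14^0.3589 = 1.084 × 2.578 ≈ 2.796

2.80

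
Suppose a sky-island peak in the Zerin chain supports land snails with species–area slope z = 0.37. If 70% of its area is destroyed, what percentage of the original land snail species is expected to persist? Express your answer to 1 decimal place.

S_new/S_old = (A_new/A_old)^z = 0.3^0.37
= exp(0.37 × ln 0.3) = exp(0.37 × -1.2040) = exp(-0.4455) ≈ 0.6405

64.1%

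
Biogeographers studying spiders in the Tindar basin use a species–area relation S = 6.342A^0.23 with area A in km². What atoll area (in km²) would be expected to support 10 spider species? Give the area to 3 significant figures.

10 = 6.342 × A^0.23  ⇒  A^0.23 = 10/6.342 = 1.577
ln A = ln(1.577) / 0.23 = 0.4554 / 0.23 = 1.9800
A = e^1.9800 ≈ 7.242 km²

7.24 km²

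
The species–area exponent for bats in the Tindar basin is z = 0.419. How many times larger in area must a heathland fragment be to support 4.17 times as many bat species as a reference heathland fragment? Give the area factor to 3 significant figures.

(A₂/A₁)^0.419 = 4.17, so A₂/A₁ = 4.17^(1/0.419) = 4.17^2.387
ln(A₂/A₁) = ln 4.17 / 0.419 = 1.4279 / 0.419 = 3.4079
A₂/A₁ = e^3.4079 ≈ 30.2

30.2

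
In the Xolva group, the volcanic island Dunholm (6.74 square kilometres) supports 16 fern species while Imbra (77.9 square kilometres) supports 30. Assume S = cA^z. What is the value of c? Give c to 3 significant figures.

9.80

z = ln(S₂/S₁) / ln(A₂/A₁) = ln(30/16) / ln(77.9/6.74) = 0.6286 / 2.4474 = 0.2569
c = S₁ / A₁^z = 16 / 6.74^0.2569 = 16 / 1.632 = 9.801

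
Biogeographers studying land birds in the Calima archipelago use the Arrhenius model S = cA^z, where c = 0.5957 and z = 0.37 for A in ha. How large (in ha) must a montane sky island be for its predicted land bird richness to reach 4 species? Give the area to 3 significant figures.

4 = 0.5957 × A^0.37  ⇒  A^0.37 = 4/0.5957 = 6.715
ln A = ln(6.715) / 0.37 = 1.9043 / 0.37 = 5.1468
A = e^5.1468 ≈ 171.9 ha

172 ha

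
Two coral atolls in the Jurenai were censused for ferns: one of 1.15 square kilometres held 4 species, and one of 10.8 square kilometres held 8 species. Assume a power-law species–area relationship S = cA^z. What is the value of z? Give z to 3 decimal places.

0.309

Taking logs: ln S = ln c + z ln A, so z = (ln S₂ − ln S₁)/(ln A₂ − ln A₁).
z = ln(8/4) / ln(10.8/1.15) = ln(2) / ln(9.391) = 0.6931 / 2.2398 = 0.3095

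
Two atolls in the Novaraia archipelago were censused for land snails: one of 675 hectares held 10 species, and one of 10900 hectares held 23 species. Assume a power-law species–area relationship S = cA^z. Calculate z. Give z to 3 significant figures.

0.299

Taking logs: ln S = ln c + z ln A, so z = (ln S₂ − ln S₁)/(ln A₂ − ln A₁).
z = ln(23/10) / ln(10900/675) = ln(2.3) / ln(16.15) = 0.8329 / 2.7818 = 0.2994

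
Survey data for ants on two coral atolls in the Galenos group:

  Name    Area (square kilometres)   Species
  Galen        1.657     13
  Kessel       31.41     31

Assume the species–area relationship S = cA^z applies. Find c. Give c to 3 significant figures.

z = ln(S₂/S₁) / ln(A₂/A₁) = ln(31/13) / ln(31.41/1.657) = 0.8690 / 2.9421 = 0.2954
c = S₁ / A₁^z = 13 / 1.657^0.2954 = 13 / 1.161 = 11.2

11.2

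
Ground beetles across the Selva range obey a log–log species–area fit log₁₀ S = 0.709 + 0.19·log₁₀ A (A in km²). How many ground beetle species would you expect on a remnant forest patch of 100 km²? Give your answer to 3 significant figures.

S = 5.117 × 100^0.19
ln S = ln 5.117 + 0.19 × ln 100 = 1.6325 + 0.19 × 4.6052 = 2.5075
S = e^2.5075 ≈ 12.27

12.3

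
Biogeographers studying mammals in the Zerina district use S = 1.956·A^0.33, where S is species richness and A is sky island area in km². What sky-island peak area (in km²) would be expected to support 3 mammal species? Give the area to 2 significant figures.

3 = 1.956 × A^0.33  ⇒  A^0.33 = 3/1.956 = 1.534
ln A = ln(1.534) / 0.33 = 0.4277 / 0.33 = 1.2961
A = e^1.2961 ≈ 3.655 km²

3.7 km²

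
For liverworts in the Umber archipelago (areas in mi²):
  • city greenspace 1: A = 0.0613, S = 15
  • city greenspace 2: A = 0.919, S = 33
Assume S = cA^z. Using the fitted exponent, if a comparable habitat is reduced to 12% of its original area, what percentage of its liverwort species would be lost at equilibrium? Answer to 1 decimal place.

z = ln(33/15) / ln(0.919/0.0613) = 0.7885 / 2.7075 = 0.2912
S_new/S_old = (A_new/A_old)^z = 0.12^0.2912 = exp(0.2912 × -2.1203) = 0.5393
Fraction lost = 1 − 0.5393 = 0.4607

46.1%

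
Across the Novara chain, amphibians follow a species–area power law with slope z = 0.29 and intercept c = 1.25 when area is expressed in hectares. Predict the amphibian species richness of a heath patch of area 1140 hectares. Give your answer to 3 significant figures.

9.63

S = 1.25 × 1140^0.29 = 1.25 × 7.7 ≈ 9.625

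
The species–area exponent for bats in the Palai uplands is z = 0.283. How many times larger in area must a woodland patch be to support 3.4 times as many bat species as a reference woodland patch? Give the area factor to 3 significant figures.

(A₂/A₁)^0.283 = 3.4, so A₂/A₁ = 3.4^(1/0.283) = 3.4^3.534
ln(A₂/A₁) = ln 3.4 / 0.283 = 1.2238 / 0.283 = 4.3243
A₂/A₁ = e^4.3243 ≈ 75.51

75.5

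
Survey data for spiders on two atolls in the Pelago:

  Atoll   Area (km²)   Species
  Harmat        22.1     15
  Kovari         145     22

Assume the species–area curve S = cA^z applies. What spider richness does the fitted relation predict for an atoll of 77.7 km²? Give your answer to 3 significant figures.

z = ln(22/15) / ln(145/22.1) = 0.3830 / 1.8812 = 0.2036
c = 15 / 22.1^0.2036 = 15 / 1.878 = 7.987
S₃ = 7.987 × 77.7^0.2036 = 7.987 × 2.426 ≈ 19.38

19.4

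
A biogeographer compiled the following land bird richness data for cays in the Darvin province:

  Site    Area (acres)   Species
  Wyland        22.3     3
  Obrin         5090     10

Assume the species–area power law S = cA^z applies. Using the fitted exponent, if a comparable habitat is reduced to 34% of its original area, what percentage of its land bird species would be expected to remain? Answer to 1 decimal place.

78.7%

z = ln(10/3) / ln(5090/22.3) = 1.2040 / 5.4304 = 0.2217
S_new/S_old = (A_new/A_old)^z = 0.34^0.2217 = exp(0.2217 × -1.0788) = 0.7873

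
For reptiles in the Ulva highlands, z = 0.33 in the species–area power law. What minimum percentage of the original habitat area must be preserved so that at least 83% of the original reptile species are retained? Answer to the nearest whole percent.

57%

Need (A_new/A_old)^0.33 = 0.83, so A_new/A_old = 0.83^(1/0.33) = 0.83^3.03
ln(A_new/A_old) = ln 0.83 / 0.33 = -0.1863 / 0.33 = -0.5646
A_new/A_old = e^-0.5646 ≈ 0.5686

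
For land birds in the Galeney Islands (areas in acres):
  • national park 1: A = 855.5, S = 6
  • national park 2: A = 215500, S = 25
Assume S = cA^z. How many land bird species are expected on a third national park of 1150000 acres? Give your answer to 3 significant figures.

38.5

z = ln(25/6) / ln(215500/855.5) = 1.4271 / 5.5290 = 0.2581
c = 6 / 855.5^0.2581 = 6 / 5.713 = 1.05
S₃ = 1.05 × 1150000^0.2581 = 1.05 × 36.67 ≈ 38.52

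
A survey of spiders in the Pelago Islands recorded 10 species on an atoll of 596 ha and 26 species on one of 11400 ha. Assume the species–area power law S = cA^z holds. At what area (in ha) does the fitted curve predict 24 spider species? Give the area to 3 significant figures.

z = ln(26/10) / ln(11400/596) = 0.9555 / 2.9511 = 0.3238
c = 10 / 596^0.3238 = 10 / 7.917 = 1.263
A = (24/1.263)^(1/0.3238) ⇒ ln A = ln(19)/0.3238 = 9.0942
A = e^9.0942 ≈ 8903 ha

8900 ha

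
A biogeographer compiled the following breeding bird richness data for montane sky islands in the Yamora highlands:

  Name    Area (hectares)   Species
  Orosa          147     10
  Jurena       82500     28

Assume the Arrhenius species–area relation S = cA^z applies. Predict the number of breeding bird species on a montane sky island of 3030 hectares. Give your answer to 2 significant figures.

16

z = ln(28/10) / ln(82500/147) = 1.0296 / 6.3301 = 0.1627
c = 10 / 147^0.1627 = 10 / 2.252 = 4.441
S₃ = 4.441 × 3030^0.1627 = 4.441 × 3.684 ≈ 16.36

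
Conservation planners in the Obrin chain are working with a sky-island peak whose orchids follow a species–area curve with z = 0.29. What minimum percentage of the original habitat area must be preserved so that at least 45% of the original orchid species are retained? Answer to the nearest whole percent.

6%

Need (A_new/A_old)^0.29 = 0.45, so A_new/A_old = 0.45^(1/0.29) = 0.45^3.448
ln(A_new/A_old) = ln 0.45 / 0.29 = -0.7985 / 0.29 = -2.7535
A_new/A_old = e^-2.7535 ≈ 0.06371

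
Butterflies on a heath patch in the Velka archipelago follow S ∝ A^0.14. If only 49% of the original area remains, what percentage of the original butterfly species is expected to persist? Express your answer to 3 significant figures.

90.5%

S_new/S_old = (A_new/A_old)^z = 0.49^0.14
= exp(0.14 × ln 0.49) = exp(0.14 × -0.7133) = exp(-0.0999) ≈ 0.905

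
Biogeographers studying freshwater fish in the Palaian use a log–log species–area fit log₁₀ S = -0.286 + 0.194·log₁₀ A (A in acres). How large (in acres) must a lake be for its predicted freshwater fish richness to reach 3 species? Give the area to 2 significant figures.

8600 acres

3 = 0.5176 × A^0.194  ⇒  A^0.194 = 3/0.5176 = 5.796
ln A = ln(5.796) / 0.194 = 1.7572 / 0.194 = 9.0575
A = e^9.0575 ≈ 8583 acres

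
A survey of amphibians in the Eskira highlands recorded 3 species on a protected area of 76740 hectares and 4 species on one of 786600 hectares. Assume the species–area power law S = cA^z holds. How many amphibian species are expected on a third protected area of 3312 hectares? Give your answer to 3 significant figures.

2.03

z = ln(4/3) / ln(786600/76740) = 0.2877 / 2.3273 = 0.1236
c = 3 / 76740^0.1236 = 3 / 4.017 = 0.7469
S₃ = 0.7469 × 3312^0.1236 = 0.7469 × 2.723 ≈ 2.034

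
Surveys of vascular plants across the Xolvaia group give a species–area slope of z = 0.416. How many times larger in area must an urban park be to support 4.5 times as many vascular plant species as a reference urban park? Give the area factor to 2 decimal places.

(A₂/A₁)^0.416 = 4.5, so A₂/A₁ = 4.5^(1/0.416) = 4.5^2.404
ln(A₂/A₁) = ln 4.5 / 0.416 = 1.5041 / 0.416 = 3.6156
A₂/A₁ = e^3.6156 ≈ 37.17

37.17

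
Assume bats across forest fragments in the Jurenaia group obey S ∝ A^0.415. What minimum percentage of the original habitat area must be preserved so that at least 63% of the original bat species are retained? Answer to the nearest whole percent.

Need (A_new/A_old)^0.415 = 0.63, so A_new/A_old = 0.63^(1/0.415) = 0.63^2.41
ln(A_new/A_old) = ln 0.63 / 0.415 = -0.4620 / 0.415 = -1.1133
A_new/A_old = e^-1.1133 ≈ 0.3285

33%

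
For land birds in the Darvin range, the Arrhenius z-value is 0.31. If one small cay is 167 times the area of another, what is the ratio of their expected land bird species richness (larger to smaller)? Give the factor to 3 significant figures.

4.89

S₂/S₁ = (A₂/A₁)^z = 167^0.31
ln(S₂/S₁) = 0.31 × ln 167 = 0.31 × 5.1180 = 1.5866
S₂/S₁ = e^1.5866 ≈ 4.887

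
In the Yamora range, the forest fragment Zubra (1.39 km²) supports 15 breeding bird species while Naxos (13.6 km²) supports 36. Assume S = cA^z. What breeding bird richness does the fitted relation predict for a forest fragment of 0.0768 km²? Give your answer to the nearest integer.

5

z = ln(36/15) / ln(13.6/1.39) = 0.8755 / 2.2808 = 0.3838
c = 15 / 1.39^0.3838 = 15 / 1.135 = 13.22
S₃ = 13.22 × 0.0768^0.3838 = 13.22 × 0.3734 ≈ 4.936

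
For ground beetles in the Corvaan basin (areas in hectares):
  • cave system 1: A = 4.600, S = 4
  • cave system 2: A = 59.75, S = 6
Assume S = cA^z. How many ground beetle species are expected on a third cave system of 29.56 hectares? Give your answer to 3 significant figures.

z = ln(6/4) / ln(59.75/4.6) = 0.4055 / 2.5641 = 0.1581
c = 4 / 4.6^0.1581 = 4 / 1.273 = 3.142
S₃ = 3.142 × 29.56^0.1581 = 3.142 × 1.708 ≈ 5.368

5.37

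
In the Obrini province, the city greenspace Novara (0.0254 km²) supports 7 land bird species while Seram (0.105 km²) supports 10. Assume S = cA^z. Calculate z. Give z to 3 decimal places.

0.251

Taking logs: ln S = ln c + z ln A, so z = (ln S₂ − ln S₁)/(ln A₂ − ln A₁).
z = ln(10/7) / ln(0.105/0.0254) = ln(1.429) / ln(4.134) = 0.3567 / 1.4192 = 0.2513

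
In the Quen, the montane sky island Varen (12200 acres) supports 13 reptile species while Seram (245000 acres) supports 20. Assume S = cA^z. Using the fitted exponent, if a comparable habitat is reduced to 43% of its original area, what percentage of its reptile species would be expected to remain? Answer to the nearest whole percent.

89%

z = ln(20/13) / ln(245000/12200) = 0.4308 / 2.9998 = 0.1436
S_new/S_old = (A_new/A_old)^z = 0.43^0.1436 = exp(0.1436 × -0.8440) = 0.8859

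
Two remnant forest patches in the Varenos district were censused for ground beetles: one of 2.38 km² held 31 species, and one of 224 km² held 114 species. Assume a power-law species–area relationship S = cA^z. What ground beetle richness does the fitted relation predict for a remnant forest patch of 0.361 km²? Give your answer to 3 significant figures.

18.1

z = ln(114/31) / ln(224/2.38) = 1.3022 / 4.5445 = 0.2865
c = 31 / 2.38^0.2865 = 31 / 1.282 = 24.18
S₃ = 24.18 × 0.361^0.2865 = 24.18 × 0.7468 ≈ 18.06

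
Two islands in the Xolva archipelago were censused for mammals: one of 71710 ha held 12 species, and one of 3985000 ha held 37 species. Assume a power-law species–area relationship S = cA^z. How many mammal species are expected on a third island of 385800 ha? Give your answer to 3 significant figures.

19.2

z = ln(37/12) / ln(3985000/71710) = 1.1260 / 4.0177 = 0.2803
c = 12 / 71710^0.2803 = 12 / 22.95 = 0.5228
S₃ = 0.5228 × 385800^0.2803 = 0.5228 × 36.78 ≈ 19.23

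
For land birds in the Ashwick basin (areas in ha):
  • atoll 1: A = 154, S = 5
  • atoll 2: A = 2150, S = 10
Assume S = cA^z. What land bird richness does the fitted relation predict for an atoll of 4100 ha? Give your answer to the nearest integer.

12

z = ln(10/5) / ln(2150/154) = 0.6931 / 2.6363 = 0.2629
c = 5 / 154^0.2629 = 5 / 3.76 = 1.33
S₃ = 1.33 × 4100^0.2629 = 1.33 × 8.91 ≈ 11.85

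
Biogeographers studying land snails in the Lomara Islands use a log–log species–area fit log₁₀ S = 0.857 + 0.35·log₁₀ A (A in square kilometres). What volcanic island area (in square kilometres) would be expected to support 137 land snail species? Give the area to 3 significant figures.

137 = 7.194 × A^0.35  ⇒  A^0.35 = 137/7.194 = 19.04
ln A = ln(19.04) / 0.35 = 2.9467 / 0.35 = 8.4190
A = e^8.4190 ≈ 4533 square kilometres

4530 square kilometres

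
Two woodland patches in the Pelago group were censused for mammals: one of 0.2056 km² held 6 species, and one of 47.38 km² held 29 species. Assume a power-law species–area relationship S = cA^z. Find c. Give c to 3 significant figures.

z = ln(S₂/S₁) / ln(A₂/A₁) = ln(29/6) / ln(47.38/0.2056) = 1.5755 / 5.4400 = 0.2896
c = S₁ / A₁^z = 6 / 0.2056^0.2896 = 6 / 0.6325 = 9.487

9.49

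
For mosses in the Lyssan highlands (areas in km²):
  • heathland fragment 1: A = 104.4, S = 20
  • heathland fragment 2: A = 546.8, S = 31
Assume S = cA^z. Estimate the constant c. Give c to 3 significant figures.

z = ln(S₂/S₁) / ln(A₂/A₁) = ln(31/20) / ln(546.8/104.4) = 0.4383 / 1.6559 = 0.2647
c = S₁ / A₁^z = 20 / 104.4^0.2647 = 20 / 3.422 = 5.844

5.84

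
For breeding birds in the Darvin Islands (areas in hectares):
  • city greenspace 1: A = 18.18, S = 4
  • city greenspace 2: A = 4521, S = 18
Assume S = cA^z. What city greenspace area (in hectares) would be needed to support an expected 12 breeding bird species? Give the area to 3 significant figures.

z = ln(18/4) / ln(4521/18.18) = 1.5041 / 5.5162 = 0.2727
c = 4 / 18.18^0.2727 = 4 / 2.205 = 1.814
A = (12/1.814)^(1/0.2727) ⇒ ln A = ln(6.616)/0.2727 = 6.9295
A = e^6.9295 ≈ 1022 hectares

1020 hectares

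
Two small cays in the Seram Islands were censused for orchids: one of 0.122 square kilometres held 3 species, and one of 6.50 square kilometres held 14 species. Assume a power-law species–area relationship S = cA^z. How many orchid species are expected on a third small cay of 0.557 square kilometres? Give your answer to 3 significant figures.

z = ln(14/3) / ln(6.5/0.122) = 1.5404 / 3.9755 = 0.3875
c = 3 / 0.122^0.3875 = 3 / 0.4426 = 6.779
S₃ = 6.779 × 0.557^0.3875 = 6.779 × 0.7971 ≈ 5.403

5.40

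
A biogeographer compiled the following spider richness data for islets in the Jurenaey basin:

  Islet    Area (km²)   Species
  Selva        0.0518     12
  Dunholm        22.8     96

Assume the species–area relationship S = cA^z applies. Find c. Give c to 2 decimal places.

32.99

z = ln(S₂/S₁) / ln(A₂/A₁) = ln(96/12) / ln(22.8/0.0518) = 2.0794 / 6.0871 = 0.3416
c = S₁ / A₁^z = 12 / 0.0518^0.3416 = 12 / 0.3637 = 32.99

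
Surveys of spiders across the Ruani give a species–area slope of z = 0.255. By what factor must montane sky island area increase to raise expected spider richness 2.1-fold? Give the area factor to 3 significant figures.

18.3

(A₂/A₁)^0.255 = 2.1, so A₂/A₁ = 2.1^(1/0.255) = 2.1^3.922
ln(A₂/A₁) = ln 2.1 / 0.255 = 0.7419 / 0.255 = 2.9096
A₂/A₁ = e^2.9096 ≈ 18.35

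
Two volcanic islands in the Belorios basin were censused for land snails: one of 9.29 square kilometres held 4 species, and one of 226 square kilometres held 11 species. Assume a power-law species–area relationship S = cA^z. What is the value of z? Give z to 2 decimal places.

0.32

Taking logs: ln S = ln c + z ln A, so z = (ln S₂ − ln S₁)/(ln A₂ − ln A₁).
z = ln(11/4) / ln(226/9.29) = ln(2.75) / ln(24.33) = 1.0116 / 3.1916 = 0.3170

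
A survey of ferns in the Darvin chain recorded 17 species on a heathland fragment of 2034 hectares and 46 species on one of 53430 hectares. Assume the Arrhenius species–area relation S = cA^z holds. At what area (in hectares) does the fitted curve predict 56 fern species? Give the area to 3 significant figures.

102000 hectares

z = ln(46/17) / ln(53430/2034) = 0.9954 / 3.2684 = 0.3046
c = 17 / 2034^0.3046 = 17 / 10.18 = 1.67
A = (56/1.67)^(1/0.3046) ⇒ ln A = ln(33.52)/0.3046 = 11.5320
A = e^11.5320 ≈ 101926 hectares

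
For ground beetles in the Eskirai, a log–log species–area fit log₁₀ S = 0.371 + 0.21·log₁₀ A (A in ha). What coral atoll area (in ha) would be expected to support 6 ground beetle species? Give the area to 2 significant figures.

87 ha

6 = 2.35 × A^0.21  ⇒  A^0.21 = 6/2.35 = 2.554
ln A = ln(2.554) / 0.21 = 0.9375 / 0.21 = 4.4643
A = e^4.4643 ≈ 86.86 ha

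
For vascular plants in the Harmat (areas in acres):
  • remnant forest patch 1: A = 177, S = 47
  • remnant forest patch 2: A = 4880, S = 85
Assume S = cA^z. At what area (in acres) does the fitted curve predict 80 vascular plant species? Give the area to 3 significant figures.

z = ln(85/47) / ln(4880/177) = 0.5925 / 3.3168 = 0.1786
c = 47 / 177^0.1786 = 47 / 2.521 = 18.64
A = (80/18.64)^(1/0.1786) ⇒ ln A = ln(4.291)/0.1786 = 8.1535
A = e^8.1535 ≈ 3476 acres

3480 acres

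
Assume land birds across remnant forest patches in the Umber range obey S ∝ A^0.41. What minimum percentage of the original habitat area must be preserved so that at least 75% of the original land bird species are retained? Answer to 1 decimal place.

49.6%

Need (A_new/A_old)^0.41 = 0.75, so A_new/A_old = 0.75^(1/0.41) = 0.75^2.439
ln(A_new/A_old) = ln 0.75 / 0.41 = -0.2877 / 0.41 = -0.7017
A_new/A_old = e^-0.7017 ≈ 0.4958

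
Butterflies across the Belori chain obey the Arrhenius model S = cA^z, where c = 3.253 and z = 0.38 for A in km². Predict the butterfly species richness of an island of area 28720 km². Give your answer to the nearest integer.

161

S = 3.253 × 28720^0.38
ln S = ln 3.253 + 0.38 × ln 28720 = 1.1796 + 0.38 × 10.2653 = 5.0804
S = e^5.0804 ≈ 160.8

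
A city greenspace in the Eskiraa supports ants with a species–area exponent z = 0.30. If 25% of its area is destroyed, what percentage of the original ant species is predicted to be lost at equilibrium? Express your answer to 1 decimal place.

S_new/S_old = (A_new/A_old)^z = 0.75^0.3
= exp(0.3 × ln 0.75) = exp(0.3 × -0.2877) = exp(-0.0863) ≈ 0.9173
Fraction lost = 1 − 0.9173 = 0.08269

8.3%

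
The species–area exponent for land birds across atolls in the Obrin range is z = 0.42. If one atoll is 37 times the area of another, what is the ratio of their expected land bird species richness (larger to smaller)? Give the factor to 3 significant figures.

4.56

S₂/S₁ = (A₂/A₁)^z = 37^0.42
ln(S₂/S₁) = 0.42 × ln 37 = 0.42 × 3.6109 = 1.5166
S₂/S₁ = e^1.5166 ≈ 4.557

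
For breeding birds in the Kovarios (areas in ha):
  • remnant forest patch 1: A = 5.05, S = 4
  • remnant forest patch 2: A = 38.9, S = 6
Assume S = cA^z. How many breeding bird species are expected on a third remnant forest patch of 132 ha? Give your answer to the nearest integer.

8

z = ln(6/4) / ln(38.9/5.05) = 0.4055 / 2.0416 = 0.1986
c = 4 / 5.05^0.1986 = 4 / 1.379 = 2.9
S₃ = 2.9 × 132^0.1986 = 2.9 × 2.637 ≈ 7.648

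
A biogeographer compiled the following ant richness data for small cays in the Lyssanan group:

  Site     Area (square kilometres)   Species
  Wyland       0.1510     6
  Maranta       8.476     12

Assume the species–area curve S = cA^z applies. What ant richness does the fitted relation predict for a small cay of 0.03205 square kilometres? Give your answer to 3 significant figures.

4.60

z = ln(12/6) / ln(8.476/0.151) = 0.6931 / 4.0277 = 0.1721
c = 6 / 0.151^0.1721 = 6 / 0.7223 = 8.307
S₃ = 8.307 × 0.03205^0.1721 = 8.307 × 0.5532 ≈ 4.595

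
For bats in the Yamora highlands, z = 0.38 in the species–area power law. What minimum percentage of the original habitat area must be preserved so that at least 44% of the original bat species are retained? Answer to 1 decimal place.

11.5%

Need (A_new/A_old)^0.38 = 0.44, so A_new/A_old = 0.44^(1/0.38) = 0.44^2.632
ln(A_new/A_old) = ln 0.44 / 0.38 = -0.8210 / 0.38 = -2.1605
A_new/A_old = e^-2.1605 ≈ 0.1153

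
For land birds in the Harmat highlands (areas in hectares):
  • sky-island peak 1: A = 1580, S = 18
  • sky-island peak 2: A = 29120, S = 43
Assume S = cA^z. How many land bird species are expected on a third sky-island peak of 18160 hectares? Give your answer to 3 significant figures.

37.3

z = ln(43/18) / ln(29120/1580) = 0.8708 / 2.9140 = 0.2988
c = 18 / 1580^0.2988 = 18 / 9.034 = 1.992
S₃ = 1.992 × 18160^0.2988 = 1.992 × 18.74 ≈ 37.34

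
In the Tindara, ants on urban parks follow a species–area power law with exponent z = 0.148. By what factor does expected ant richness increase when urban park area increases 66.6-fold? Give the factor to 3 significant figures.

S₂/S₁ = (A₂/A₁)^z = 66.6^0.148
ln(S₂/S₁) = 0.148 × ln 66.6 = 0.148 × 4.1987 = 0.6214
S₂/S₁ = e^0.6214 ≈ 1.862

1.86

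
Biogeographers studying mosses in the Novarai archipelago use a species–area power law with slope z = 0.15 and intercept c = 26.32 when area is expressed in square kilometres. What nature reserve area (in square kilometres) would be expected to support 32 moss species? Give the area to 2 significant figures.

3.7 square kilometres

32 = 26.32 × A^0.15  ⇒  A^0.15 = 32/26.32 = 1.216
ln A = ln(1.216) / 0.15 = 0.1954 / 0.15 = 1.3027
A = e^1.3027 ≈ 3.679 square kilometres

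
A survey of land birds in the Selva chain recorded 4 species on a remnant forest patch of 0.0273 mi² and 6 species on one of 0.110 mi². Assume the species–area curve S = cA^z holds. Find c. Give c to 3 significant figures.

z = ln(S₂/S₁) / ln(A₂/A₁) = ln(6/4) / ln(0.11/0.0273) = 0.4055 / 1.3936 = 0.2909
c = S₁ / A₁^z = 4 / 0.0273^0.2909 = 4 / 0.3508 = 11.4

11.4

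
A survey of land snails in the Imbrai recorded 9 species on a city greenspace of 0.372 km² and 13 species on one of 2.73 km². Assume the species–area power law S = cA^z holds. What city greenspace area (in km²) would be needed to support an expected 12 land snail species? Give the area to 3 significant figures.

1.77 km²

z = ln(13/9) / ln(2.73/0.372) = 0.3677 / 1.9932 = 0.1845
c = 9 / 0.372^0.1845 = 9 / 0.8332 = 10.8
A = (12/10.8)^(1/0.1845) ⇒ ln A = ln(1.111)/0.1845 = 0.5704
A = e^0.5704 ≈ 1.769 km²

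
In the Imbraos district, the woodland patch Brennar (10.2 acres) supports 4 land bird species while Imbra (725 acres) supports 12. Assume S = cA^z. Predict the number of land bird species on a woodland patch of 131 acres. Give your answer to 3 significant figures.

7.72

z = ln(12/4) / ln(725/10.2) = 1.0986 / 4.2638 = 0.2577
c = 4 / 10.2^0.2577 = 4 / 1.819 = 2.199
S₃ = 2.199 × 131^0.2577 = 2.199 × 3.512 ≈ 7.722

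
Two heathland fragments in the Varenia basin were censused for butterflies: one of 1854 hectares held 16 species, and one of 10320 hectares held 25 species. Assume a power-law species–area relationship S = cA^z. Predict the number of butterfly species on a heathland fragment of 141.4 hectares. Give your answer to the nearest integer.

z = ln(25/16) / ln(10320/1854) = 0.4463 / 1.7167 = 0.2600
c = 16 / 1854^0.2600 = 16 / 7.073 = 2.262
S₃ = 2.262 × 141.4^0.2600 = 2.262 × 3.623 ≈ 8.195

8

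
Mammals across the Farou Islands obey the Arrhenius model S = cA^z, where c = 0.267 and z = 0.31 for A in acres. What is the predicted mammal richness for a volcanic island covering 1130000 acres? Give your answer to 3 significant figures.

S = 0.267 × 1130000^0.31
ln S = ln 0.267 + 0.31 × ln 1130000 = -1.3205 + 0.31 × 13.9377 = 3.0002
S = e^3.0002 ≈ 20.09

20.1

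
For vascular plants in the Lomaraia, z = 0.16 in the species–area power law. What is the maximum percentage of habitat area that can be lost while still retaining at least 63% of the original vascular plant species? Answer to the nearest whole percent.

Need (A_new/A_old)^0.16 = 0.63, so A_new/A_old = 0.63^(1/0.16) = 0.63^6.25
ln(A_new/A_old) = ln 0.63 / 0.16 = -0.4620 / 0.16 = -2.8877
A_new/A_old = e^-2.8877 ≈ 0.0557
Fraction that can be lost = 1 − 0.0557 = 0.9443

94%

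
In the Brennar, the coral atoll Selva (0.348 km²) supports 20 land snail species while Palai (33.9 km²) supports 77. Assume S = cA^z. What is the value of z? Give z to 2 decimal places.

Taking logs: ln S = ln c + z ln A, so z = (ln S₂ − ln S₁)/(ln A₂ − ln A₁).
z = ln(77/20) / ln(33.9/0.348) = ln(3.85) / ln(97.41) = 1.3481 / 4.5790 = 0.2944

0.29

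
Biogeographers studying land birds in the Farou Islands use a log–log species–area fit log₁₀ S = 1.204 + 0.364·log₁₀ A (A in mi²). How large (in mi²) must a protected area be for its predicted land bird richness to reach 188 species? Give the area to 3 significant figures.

871 mi²

188 = 16 × A^0.364  ⇒  A^0.364 = 188/16 = 11.75
ln A = ln(11.75) / 0.364 = 2.4641 / 0.364 = 6.7696
A = e^6.7696 ≈ 871 mi²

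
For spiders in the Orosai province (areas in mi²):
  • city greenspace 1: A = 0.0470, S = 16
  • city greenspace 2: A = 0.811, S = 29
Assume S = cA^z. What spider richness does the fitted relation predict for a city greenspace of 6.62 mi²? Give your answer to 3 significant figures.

45.0

z = ln(29/16) / ln(0.811/0.047) = 0.5947 / 2.8481 = 0.2088
c = 16 / 0.047^0.2088 = 16 / 0.5281 = 30.3
S₃ = 30.3 × 6.62^0.2088 = 30.3 × 1.484 ≈ 44.96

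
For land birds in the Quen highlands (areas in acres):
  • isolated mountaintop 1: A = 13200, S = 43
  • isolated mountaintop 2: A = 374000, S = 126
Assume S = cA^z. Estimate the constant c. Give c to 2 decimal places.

2.04

z = ln(S₂/S₁) / ln(A₂/A₁) = ln(126/43) / ln(374000/13200) = 1.0751 / 3.3440 = 0.3215
c = S₁ / A₁^z = 43 / 13200^0.3215 = 43 / 21.12 = 2.036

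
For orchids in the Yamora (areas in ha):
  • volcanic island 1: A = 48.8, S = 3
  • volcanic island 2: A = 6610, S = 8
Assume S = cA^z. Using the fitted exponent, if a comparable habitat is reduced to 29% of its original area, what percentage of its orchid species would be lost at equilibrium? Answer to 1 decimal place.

z = ln(8/3) / ln(6610/48.8) = 0.9808 / 4.9086 = 0.1998
S_new/S_old = (A_new/A_old)^z = 0.29^0.1998 = exp(0.1998 × -1.2379) = 0.7809
Fraction lost = 1 − 0.7809 = 0.2191

21.9%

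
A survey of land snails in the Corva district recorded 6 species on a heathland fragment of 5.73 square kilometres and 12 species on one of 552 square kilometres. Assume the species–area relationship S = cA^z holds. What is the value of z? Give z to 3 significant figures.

Taking logs: ln S = ln c + z ln A, so z = (ln S₂ − ln S₁)/(ln A₂ − ln A₁).
z = ln(12/6) / ln(552/5.73) = ln(2) / ln(96.34) = 0.6931 / 4.5678 = 0.1517

0.152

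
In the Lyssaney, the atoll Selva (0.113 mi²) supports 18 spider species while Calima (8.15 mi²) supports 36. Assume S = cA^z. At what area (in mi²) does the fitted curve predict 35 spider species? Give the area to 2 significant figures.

6.8 mi²

z = ln(36/18) / ln(8.15/0.113) = 0.6931 / 4.2784 = 0.1620
c = 18 / 0.113^0.1620 = 18 / 0.7024 = 25.63
A = (35/25.63)^(1/0.1620) ⇒ ln A = ln(1.366)/0.1620 = 1.9241
A = e^1.9241 ≈ 6.849 mi²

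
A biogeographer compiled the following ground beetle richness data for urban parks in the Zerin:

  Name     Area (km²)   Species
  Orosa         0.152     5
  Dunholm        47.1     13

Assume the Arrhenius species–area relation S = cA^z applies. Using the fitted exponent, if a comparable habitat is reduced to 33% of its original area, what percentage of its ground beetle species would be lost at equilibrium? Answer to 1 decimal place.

z = ln(13/5) / ln(47.1/0.152) = 0.9555 / 5.7361 = 0.1666
S_new/S_old = (A_new/A_old)^z = 0.33^0.1666 = exp(0.1666 × -1.1087) = 0.8314
Fraction lost = 1 − 0.8314 = 0.1686

16.9%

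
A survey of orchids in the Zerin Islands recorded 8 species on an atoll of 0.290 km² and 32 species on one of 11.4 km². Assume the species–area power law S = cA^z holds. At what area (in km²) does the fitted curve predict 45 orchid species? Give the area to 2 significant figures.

28 km²

z = ln(32/8) / ln(11.4/0.29) = 1.3863 / 3.6715 = 0.3776
c = 8 / 0.29^0.3776 = 8 / 0.6266 = 12.77
A = (45/12.77)^(1/0.3776) ⇒ ln A = ln(3.525)/0.3776 = 3.3365
A = e^3.3365 ≈ 28.12 km²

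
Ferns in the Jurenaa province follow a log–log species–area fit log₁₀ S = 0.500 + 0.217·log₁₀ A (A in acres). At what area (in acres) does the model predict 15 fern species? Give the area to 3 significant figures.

15 = 3.162 × A^0.217  ⇒  A^0.217 = 15/3.162 = 4.743
ln A = ln(4.743) / 0.217 = 1.5568 / 0.217 = 7.1740
A = e^7.1740 ≈ 1305 acres

1310 acres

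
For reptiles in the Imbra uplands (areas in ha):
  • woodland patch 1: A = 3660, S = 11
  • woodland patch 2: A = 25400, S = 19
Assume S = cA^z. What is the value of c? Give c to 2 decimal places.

z = ln(S₂/S₁) / ln(A₂/A₁) = ln(19/11) / ln(25400/3660) = 0.5465 / 1.9373 = 0.2821
c = S₁ / A₁^z = 11 / 3660^0.2821 = 11 / 10.12 = 1.087

1.09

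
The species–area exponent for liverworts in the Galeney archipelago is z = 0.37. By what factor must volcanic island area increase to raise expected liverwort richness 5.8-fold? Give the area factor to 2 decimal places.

(A₂/A₁)^0.37 = 5.8, so A₂/A₁ = 5.8^(1/0.37) = 5.8^2.703
ln(A₂/A₁) = ln 5.8 / 0.37 = 1.7579 / 0.37 = 4.7510
A₂/A₁ = e^4.7510 ≈ 115.7

115.70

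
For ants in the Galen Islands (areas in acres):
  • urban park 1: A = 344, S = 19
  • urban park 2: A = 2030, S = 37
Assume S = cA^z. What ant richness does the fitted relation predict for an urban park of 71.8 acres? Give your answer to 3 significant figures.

10.6

z = ln(37/19) / ln(2030/344) = 0.6665 / 1.7751 = 0.3754
c = 19 / 344^0.3754 = 19 / 8.961 = 2.12
S₃ = 2.12 × 71.8^0.3754 = 2.12 × 4.976 ≈ 10.55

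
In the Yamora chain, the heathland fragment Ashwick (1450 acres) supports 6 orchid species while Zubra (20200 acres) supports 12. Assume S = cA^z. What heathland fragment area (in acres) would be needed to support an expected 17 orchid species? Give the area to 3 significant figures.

z = ln(12/6) / ln(20200/1450) = 0.6931 / 2.6341 = 0.2631
c = 6 / 1450^0.2631 = 6 / 6.79 = 0.8836
A = (17/0.8836)^(1/0.2631) ⇒ ln A = ln(19.24)/0.2631 = 11.2371
A = e^11.2371 ≈ 75893 acres

75900 acres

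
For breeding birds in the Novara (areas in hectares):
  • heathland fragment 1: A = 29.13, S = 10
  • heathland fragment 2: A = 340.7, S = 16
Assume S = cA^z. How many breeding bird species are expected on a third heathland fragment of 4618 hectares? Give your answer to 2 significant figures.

z = ln(16/10) / ln(340.7/29.13) = 0.4700 / 2.4592 = 0.1911
c = 10 / 29.13^0.1911 = 10 / 1.905 = 5.25
S₃ = 5.25 × 4618^0.1911 = 5.25 × 5.016 ≈ 26.33

26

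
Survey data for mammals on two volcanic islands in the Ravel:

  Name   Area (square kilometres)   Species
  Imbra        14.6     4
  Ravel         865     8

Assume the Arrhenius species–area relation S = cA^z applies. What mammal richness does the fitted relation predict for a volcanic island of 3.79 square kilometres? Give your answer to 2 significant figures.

z = ln(8/4) / ln(865/14.6) = 0.6931 / 4.0817 = 0.1698
c = 4 / 14.6^0.1698 = 4 / 1.577 = 2.537
S₃ = 2.537 × 3.79^0.1698 = 2.537 × 1.254 ≈ 3.181

3.2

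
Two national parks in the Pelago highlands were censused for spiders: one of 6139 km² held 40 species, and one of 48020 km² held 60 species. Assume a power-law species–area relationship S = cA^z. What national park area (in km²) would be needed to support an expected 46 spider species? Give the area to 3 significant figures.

12500 km²

z = ln(60/40) / ln(48020/6139) = 0.4055 / 2.0570 = 0.1971
c = 40 / 6139^0.1971 = 40 / 5.581 = 7.167
A = (46/7.167)^(1/0.1971) ⇒ ln A = ln(6.418)/0.1971 = 9.4314
A = e^9.4314 ≈ 12474 km²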